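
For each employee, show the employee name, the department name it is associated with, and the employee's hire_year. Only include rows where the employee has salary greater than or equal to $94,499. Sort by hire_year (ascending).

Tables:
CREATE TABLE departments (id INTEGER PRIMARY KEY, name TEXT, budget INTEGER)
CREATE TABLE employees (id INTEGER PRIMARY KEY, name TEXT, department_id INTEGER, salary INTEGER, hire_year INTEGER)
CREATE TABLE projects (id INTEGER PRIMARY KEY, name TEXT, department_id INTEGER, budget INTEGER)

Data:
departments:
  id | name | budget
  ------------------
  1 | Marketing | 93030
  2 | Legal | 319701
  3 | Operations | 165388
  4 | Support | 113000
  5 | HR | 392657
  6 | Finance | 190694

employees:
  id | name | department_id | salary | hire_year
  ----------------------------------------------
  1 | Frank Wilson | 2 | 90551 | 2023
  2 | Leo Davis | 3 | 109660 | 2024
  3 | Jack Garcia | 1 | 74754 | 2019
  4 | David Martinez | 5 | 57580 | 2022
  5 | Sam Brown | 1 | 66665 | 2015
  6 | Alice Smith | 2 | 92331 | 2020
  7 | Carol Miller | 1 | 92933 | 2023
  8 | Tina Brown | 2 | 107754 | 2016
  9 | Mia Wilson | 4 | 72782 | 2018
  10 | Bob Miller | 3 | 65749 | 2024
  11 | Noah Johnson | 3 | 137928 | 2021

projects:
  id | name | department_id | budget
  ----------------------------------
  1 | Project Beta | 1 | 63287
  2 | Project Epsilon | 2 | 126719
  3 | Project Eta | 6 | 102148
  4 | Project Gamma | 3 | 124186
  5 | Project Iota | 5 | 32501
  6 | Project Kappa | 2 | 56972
SELECT c.name, p.name AS department, c.hire_year FROM employees c JOIN departments p ON c.department_id = p.id WHERE c.salary >= 94499 ORDER BY c.hire_year ASC

Execution result:
name | department | hire_year
Tina Brown | Legal | 2016
Noah Johnson | Operations | 2021
Leo Davis | Operations | 2024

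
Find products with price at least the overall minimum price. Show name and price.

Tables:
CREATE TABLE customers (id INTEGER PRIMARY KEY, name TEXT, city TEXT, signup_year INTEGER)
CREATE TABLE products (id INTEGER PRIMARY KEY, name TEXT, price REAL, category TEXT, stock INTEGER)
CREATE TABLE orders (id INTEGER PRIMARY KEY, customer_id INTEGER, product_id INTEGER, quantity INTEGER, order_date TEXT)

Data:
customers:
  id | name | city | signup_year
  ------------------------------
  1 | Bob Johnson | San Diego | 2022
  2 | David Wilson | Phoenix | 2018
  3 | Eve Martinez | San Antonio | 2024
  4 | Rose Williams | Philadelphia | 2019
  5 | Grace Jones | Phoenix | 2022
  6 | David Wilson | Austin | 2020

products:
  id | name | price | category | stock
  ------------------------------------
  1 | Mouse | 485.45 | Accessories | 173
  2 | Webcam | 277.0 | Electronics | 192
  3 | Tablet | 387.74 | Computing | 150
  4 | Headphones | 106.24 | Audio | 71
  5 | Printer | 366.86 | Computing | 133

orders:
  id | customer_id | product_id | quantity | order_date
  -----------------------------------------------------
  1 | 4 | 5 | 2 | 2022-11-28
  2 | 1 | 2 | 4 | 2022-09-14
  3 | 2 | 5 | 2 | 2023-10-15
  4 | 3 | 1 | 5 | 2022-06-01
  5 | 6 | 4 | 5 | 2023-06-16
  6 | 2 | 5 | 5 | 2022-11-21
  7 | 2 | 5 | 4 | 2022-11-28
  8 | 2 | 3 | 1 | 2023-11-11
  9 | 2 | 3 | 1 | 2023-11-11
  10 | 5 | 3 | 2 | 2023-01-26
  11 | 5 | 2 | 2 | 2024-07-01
SELECT name, price FROM products WHERE price >= (SELECT MIN(price) FROM products)

Execution result:
name | price
Mouse | 485.45
Webcam | 277.00
Tablet | 387.74
Headphones | 106.24
Printer | 366.86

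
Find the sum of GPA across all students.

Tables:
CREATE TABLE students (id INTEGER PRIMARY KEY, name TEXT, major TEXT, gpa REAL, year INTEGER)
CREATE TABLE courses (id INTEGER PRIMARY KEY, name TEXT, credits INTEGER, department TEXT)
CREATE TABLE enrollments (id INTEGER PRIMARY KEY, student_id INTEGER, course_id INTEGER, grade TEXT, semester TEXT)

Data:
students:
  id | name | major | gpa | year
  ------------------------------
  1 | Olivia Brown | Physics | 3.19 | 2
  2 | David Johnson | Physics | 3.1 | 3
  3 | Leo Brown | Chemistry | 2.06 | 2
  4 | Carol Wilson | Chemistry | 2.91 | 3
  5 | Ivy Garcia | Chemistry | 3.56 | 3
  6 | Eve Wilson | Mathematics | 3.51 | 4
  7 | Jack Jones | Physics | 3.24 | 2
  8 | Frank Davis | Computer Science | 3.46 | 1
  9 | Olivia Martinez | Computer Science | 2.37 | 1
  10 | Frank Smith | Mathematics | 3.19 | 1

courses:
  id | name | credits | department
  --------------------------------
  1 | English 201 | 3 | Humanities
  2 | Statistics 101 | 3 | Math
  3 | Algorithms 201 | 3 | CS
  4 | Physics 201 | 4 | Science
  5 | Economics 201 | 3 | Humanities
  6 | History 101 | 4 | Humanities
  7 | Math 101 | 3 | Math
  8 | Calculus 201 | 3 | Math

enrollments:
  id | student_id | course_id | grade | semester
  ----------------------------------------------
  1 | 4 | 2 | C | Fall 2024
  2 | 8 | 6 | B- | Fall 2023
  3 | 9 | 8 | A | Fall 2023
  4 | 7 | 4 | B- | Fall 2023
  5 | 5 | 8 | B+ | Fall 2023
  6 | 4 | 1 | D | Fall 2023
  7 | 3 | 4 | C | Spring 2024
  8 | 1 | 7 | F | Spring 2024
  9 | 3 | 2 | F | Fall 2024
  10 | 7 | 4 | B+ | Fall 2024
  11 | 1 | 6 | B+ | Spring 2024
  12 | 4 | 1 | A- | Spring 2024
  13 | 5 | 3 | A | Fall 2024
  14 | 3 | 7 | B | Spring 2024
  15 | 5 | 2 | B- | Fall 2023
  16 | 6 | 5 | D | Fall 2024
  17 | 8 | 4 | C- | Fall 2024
SELECT SUM(gpa) FROM students

Execution result:
30.59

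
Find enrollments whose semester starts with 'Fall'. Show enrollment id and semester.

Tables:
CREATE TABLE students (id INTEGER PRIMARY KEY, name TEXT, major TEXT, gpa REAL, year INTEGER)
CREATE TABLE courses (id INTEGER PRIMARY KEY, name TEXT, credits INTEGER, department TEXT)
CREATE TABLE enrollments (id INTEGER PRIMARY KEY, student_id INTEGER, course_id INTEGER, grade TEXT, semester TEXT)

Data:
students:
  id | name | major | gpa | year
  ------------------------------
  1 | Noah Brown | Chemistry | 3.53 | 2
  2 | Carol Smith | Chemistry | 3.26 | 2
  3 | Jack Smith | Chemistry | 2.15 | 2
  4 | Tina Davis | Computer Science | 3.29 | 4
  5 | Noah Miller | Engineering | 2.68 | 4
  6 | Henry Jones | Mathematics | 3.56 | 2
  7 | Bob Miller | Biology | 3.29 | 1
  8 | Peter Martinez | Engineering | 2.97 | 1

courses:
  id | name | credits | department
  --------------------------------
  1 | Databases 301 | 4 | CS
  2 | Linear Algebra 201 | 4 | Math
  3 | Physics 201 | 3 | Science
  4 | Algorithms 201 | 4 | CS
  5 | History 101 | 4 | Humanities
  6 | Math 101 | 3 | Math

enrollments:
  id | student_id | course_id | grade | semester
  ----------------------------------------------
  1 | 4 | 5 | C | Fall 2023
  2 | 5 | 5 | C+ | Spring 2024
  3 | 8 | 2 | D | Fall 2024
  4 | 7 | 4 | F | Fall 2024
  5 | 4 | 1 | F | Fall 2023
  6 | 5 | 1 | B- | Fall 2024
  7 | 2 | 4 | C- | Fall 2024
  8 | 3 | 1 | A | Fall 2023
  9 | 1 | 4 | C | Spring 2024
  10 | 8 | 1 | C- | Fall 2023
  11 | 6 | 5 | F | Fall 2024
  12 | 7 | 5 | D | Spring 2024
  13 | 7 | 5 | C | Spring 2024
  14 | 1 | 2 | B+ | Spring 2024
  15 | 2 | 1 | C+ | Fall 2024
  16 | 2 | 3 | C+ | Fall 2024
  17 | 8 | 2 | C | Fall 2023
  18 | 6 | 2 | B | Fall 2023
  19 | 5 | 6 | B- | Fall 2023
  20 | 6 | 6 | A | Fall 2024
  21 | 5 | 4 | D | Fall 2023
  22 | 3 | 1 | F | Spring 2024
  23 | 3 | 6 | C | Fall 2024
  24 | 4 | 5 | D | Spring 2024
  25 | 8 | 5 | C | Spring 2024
SELECT id, semester FROM enrollments WHERE semester LIKE 'Fall%'

Execution result:
id | semester
1 | Fall 2023
3 | Fall 2024
4 | Fall 2024
5 | Fall 2023
6 | Fall 2024
7 | Fall 2024
8 | Fall 2023
10 | Fall 2023
11 | Fall 2024
15 | Fall 2024
16 | Fall 2024
17 | Fall 2023
18 | Fall 2023
19 | Fall 2023
20 | Fall 2024
21 | Fall 2023
23 | Fall 2024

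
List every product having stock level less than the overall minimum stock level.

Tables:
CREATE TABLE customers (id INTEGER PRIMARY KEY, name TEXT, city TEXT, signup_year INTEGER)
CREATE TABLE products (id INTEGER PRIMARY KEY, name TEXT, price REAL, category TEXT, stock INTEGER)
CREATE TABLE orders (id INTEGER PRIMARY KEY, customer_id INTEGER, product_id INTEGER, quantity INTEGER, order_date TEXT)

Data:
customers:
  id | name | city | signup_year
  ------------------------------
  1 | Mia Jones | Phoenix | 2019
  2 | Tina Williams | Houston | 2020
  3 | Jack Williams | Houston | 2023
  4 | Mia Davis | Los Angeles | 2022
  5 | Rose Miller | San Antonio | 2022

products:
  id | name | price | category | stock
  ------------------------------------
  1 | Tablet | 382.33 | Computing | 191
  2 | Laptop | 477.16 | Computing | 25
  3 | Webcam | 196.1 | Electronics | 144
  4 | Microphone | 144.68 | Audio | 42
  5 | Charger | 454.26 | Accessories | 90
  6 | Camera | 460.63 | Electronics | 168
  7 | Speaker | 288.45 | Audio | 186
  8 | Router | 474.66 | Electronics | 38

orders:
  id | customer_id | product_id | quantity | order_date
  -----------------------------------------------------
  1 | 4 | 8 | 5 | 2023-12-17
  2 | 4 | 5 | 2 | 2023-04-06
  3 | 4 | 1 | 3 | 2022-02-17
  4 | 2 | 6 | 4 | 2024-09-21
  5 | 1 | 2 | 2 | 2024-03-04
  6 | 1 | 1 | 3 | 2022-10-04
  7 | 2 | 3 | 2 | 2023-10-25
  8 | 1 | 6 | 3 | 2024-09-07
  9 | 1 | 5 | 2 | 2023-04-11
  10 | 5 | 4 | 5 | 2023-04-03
SELECT name, stock FROM products WHERE stock < (SELECT MIN(stock) FROM products)

Execution result:
(no rows)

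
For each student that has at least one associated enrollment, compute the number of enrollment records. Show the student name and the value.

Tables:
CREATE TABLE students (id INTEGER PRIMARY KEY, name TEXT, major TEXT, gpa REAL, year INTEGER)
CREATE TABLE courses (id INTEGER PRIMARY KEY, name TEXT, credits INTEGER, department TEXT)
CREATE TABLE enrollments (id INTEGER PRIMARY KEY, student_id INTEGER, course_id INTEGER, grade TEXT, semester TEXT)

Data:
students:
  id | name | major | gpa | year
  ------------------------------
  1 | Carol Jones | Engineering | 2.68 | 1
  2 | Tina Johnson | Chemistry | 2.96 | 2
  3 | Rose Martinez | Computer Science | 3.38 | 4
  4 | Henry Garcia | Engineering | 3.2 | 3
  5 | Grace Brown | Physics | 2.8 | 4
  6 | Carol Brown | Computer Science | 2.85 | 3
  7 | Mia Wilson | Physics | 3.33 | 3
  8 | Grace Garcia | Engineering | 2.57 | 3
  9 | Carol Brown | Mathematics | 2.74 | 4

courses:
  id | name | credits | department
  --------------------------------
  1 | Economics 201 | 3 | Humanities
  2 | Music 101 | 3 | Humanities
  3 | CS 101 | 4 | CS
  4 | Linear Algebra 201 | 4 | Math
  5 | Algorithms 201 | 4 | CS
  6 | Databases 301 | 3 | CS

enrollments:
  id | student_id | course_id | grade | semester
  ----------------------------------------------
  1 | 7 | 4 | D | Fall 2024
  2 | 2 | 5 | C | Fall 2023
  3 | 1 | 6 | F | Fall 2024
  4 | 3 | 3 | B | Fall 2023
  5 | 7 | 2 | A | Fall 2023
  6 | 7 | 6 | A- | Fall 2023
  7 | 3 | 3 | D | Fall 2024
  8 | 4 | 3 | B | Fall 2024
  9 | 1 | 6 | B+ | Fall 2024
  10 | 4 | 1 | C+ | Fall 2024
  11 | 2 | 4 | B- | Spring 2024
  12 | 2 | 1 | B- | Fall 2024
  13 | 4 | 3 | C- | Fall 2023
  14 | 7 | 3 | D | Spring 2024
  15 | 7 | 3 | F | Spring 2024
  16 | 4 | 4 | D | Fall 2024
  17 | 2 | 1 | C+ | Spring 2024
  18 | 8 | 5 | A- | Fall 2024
SELECT p.name, COUNT(*) AS n FROM enrollments c JOIN students p ON c.student_id = p.id GROUP BY p.id, p.name

Execution result:
name | n
Carol Jones | 2
Tina Johnson | 4
Rose Martinez | 2
Henry Garcia | 4
Mia Wilson | 5
Grace Garcia | 1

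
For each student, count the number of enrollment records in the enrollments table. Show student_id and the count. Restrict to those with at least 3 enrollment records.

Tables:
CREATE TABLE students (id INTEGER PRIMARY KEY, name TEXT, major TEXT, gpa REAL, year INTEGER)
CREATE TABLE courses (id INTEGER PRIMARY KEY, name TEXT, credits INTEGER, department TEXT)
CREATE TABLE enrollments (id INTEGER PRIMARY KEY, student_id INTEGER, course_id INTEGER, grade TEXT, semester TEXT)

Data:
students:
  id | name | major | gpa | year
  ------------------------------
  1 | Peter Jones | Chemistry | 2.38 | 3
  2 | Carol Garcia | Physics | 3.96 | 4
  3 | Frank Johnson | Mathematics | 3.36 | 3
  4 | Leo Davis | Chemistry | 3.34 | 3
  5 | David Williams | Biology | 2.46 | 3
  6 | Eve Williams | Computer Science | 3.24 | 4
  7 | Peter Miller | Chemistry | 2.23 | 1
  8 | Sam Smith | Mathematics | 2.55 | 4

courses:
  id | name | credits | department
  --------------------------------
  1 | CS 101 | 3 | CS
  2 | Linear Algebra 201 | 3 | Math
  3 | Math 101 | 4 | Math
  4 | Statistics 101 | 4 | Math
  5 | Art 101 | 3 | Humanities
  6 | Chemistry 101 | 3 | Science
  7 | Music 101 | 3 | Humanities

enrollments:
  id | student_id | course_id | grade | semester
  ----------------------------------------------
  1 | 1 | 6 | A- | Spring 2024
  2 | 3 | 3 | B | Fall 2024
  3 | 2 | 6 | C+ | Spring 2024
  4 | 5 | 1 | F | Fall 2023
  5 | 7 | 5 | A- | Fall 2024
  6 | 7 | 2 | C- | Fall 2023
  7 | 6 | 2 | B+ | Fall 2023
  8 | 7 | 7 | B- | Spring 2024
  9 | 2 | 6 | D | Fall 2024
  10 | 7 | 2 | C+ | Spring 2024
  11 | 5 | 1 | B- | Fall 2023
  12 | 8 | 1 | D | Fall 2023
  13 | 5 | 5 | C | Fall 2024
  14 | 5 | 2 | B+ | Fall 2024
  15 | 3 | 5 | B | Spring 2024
SELECT student_id, COUNT(*) AS enrollment_count FROM enrollments GROUP BY student_id HAVING COUNT(*) >= 3

Execution result:
student_id | enrollment_count
5 | 4
7 | 4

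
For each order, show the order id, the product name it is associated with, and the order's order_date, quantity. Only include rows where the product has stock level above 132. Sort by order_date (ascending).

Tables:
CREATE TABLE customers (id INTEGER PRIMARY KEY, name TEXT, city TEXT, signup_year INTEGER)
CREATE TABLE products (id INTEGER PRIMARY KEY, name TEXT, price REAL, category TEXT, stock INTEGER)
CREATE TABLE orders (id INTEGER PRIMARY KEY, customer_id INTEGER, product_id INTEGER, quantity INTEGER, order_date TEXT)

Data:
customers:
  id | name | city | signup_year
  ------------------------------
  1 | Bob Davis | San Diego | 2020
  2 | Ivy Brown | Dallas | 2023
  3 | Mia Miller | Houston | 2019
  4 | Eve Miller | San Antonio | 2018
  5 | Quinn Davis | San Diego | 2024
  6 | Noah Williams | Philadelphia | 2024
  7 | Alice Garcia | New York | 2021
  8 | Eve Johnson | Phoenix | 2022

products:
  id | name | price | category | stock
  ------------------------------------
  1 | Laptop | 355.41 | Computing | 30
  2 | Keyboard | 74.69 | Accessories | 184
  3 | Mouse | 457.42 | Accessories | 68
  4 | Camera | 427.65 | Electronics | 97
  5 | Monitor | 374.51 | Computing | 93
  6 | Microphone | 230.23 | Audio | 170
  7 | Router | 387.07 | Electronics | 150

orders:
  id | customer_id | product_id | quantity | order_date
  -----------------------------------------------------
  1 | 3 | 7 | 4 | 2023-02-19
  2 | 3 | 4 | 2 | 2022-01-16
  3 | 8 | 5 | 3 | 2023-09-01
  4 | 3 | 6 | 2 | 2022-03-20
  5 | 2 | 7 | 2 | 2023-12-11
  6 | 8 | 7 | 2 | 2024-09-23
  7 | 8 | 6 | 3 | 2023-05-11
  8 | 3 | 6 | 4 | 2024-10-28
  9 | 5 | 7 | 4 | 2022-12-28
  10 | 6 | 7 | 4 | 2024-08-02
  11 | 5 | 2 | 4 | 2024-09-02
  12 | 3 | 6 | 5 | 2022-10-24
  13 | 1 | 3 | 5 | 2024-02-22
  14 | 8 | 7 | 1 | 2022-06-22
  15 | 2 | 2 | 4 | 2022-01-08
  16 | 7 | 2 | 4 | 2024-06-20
SELECT c.id, p.name AS product, c.order_date, c.quantity FROM orders c JOIN products p ON c.product_id = p.id WHERE p.stock > 132 ORDER BY c.order_date ASC

Execution result:
id | product | order_date | quantity
15 | Keyboard | 2022-01-08 | 4
4 | Microphone | 2022-03-20 | 2
14 | Router | 2022-06-22 | 1
12 | Microphone | 2022-10-24 | 5
9 | Router | 2022-12-28 | 4
1 | Router | 2023-02-19 | 4
7 | Microphone | 2023-05-11 | 3
5 | Router | 2023-12-11 | 2
16 | Keyboard | 2024-06-20 | 4
10 | Router | 2024-08-02 | 4
11 | Keyboard | 2024-09-02 | 4
6 | Router | 2024-09-23 | 2
8 | Microphone | 2024-10-28 | 4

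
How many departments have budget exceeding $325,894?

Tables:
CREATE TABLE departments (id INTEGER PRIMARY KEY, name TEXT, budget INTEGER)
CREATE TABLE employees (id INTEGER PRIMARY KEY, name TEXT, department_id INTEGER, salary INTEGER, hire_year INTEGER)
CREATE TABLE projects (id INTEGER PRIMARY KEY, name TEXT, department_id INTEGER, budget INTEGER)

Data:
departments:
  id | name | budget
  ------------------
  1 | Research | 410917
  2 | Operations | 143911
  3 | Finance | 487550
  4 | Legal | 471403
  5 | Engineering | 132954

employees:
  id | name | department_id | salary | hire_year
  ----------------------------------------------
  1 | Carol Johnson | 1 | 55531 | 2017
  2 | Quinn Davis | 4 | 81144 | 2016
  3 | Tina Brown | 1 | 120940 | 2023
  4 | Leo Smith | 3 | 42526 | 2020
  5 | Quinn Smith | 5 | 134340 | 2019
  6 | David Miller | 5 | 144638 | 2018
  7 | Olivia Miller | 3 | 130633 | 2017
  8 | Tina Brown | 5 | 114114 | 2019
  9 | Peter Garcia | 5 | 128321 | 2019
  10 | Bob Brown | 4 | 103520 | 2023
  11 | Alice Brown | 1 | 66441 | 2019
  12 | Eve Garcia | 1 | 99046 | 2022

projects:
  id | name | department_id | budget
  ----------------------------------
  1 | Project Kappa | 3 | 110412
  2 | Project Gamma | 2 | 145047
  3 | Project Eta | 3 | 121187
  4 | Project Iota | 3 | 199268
SELECT COUNT(*) FROM departments WHERE budget > 325894

Execution result:
3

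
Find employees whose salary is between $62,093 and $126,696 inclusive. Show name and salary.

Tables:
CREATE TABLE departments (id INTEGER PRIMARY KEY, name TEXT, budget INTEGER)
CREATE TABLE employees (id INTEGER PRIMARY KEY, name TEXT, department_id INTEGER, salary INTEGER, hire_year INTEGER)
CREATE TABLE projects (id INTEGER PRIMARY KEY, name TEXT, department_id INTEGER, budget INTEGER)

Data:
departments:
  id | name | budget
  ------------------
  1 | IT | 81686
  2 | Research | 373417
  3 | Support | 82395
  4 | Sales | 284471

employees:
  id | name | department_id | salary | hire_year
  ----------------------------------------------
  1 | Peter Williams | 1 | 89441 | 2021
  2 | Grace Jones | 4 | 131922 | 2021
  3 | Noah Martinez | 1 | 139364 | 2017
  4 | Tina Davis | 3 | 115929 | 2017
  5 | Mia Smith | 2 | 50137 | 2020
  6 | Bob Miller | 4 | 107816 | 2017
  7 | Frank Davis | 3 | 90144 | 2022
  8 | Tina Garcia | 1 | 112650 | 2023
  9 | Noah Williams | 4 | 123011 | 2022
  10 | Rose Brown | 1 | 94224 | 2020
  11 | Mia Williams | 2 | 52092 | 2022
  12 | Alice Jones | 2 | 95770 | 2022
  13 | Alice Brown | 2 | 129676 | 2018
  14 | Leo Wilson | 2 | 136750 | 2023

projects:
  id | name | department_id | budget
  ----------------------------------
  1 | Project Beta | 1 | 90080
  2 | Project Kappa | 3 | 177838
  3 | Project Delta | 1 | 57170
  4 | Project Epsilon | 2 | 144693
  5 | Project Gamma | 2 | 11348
SELECT name, salary FROM employees WHERE salary BETWEEN 62093 AND 126696

Execution result:
name | salary
Peter Williams | 89441
Tina Davis | 115929
Bob Miller | 107816
Frank Davis | 90144
Tina Garcia | 112650
Noah Williams | 123011
Rose Brown | 94224
Alice Jones | 95770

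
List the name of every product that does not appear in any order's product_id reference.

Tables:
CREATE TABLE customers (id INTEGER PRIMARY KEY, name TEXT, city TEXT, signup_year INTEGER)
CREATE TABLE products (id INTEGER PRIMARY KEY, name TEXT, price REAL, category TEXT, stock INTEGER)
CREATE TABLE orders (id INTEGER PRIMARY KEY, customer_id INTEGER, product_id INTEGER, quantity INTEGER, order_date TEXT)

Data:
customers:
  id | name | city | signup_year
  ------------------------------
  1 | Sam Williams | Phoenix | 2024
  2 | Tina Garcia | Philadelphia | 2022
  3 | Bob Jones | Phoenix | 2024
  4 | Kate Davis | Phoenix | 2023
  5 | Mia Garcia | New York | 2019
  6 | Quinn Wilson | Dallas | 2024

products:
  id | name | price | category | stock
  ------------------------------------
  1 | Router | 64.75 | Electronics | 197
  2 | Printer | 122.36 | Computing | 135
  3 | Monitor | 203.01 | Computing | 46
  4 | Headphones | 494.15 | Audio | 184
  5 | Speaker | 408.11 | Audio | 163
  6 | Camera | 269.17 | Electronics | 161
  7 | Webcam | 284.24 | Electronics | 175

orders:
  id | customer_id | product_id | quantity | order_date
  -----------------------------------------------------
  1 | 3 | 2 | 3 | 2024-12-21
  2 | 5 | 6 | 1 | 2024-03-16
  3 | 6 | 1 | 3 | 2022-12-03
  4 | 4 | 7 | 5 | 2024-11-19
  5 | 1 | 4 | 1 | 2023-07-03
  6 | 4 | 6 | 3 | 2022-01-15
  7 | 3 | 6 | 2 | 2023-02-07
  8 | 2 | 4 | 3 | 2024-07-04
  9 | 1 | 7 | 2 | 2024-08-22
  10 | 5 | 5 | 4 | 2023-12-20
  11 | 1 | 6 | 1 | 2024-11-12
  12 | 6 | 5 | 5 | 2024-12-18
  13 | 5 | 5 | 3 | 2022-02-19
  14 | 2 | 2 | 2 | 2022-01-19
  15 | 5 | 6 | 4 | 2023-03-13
SELECT p.name FROM products p LEFT JOIN orders c ON c.product_id = p.id WHERE c.id IS NULL

Execution result:
Monitor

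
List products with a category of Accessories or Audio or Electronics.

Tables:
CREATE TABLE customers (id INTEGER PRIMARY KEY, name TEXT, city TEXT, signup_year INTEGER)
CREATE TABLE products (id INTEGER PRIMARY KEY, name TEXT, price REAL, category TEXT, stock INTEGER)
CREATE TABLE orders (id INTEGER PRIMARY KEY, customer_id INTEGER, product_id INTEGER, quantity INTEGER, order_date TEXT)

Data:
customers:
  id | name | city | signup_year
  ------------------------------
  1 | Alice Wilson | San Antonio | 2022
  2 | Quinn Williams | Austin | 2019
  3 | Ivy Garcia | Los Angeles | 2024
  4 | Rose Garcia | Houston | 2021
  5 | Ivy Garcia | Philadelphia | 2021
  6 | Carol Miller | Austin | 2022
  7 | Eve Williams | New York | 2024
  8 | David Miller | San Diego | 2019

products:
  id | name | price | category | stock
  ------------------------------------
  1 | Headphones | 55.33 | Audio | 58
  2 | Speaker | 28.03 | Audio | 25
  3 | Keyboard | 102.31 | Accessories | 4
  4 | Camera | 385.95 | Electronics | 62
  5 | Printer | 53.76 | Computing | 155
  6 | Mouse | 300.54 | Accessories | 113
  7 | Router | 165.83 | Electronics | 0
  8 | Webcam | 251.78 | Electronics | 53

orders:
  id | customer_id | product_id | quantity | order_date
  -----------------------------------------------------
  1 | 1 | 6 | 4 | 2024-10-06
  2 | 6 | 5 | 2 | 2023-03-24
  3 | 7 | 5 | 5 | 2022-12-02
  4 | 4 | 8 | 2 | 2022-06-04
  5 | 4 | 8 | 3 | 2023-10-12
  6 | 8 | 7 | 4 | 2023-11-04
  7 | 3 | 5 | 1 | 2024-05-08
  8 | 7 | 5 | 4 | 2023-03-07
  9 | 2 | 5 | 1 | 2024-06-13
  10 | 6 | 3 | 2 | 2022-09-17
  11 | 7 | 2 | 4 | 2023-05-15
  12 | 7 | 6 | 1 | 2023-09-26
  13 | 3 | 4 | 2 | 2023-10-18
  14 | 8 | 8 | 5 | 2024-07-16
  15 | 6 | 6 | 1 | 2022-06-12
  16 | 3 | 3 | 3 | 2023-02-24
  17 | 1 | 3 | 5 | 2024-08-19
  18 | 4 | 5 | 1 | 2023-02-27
SELECT name, category FROM products WHERE category IN ('Accessories', 'Audio', 'Electronics')

Execution result:
name | category
Headphones | Audio
Speaker | Audio
Keyboard | Accessories
Camera | Electronics
Mouse | Accessories
Router | Electronics
Webcam | Electronics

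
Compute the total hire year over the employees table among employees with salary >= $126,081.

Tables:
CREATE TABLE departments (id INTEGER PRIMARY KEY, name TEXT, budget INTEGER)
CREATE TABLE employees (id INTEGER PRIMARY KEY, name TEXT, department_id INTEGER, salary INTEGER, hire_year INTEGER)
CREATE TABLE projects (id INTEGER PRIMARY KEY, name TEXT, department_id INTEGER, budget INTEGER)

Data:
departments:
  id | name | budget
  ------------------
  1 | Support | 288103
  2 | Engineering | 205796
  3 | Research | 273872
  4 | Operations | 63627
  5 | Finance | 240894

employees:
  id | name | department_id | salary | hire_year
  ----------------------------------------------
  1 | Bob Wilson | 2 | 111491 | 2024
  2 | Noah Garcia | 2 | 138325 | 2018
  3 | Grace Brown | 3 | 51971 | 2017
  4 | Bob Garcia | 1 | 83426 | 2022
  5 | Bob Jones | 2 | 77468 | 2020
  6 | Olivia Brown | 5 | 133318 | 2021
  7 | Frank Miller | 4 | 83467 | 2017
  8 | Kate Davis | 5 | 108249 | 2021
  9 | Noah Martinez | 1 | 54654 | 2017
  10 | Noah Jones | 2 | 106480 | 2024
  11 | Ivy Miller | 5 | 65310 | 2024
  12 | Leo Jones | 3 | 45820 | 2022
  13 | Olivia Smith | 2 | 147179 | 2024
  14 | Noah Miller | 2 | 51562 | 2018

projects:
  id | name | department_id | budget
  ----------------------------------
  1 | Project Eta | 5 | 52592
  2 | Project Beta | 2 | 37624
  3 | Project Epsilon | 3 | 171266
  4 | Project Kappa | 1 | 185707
SELECT SUM(hire_year) FROM employees WHERE salary >= 126081

Execution result:
6063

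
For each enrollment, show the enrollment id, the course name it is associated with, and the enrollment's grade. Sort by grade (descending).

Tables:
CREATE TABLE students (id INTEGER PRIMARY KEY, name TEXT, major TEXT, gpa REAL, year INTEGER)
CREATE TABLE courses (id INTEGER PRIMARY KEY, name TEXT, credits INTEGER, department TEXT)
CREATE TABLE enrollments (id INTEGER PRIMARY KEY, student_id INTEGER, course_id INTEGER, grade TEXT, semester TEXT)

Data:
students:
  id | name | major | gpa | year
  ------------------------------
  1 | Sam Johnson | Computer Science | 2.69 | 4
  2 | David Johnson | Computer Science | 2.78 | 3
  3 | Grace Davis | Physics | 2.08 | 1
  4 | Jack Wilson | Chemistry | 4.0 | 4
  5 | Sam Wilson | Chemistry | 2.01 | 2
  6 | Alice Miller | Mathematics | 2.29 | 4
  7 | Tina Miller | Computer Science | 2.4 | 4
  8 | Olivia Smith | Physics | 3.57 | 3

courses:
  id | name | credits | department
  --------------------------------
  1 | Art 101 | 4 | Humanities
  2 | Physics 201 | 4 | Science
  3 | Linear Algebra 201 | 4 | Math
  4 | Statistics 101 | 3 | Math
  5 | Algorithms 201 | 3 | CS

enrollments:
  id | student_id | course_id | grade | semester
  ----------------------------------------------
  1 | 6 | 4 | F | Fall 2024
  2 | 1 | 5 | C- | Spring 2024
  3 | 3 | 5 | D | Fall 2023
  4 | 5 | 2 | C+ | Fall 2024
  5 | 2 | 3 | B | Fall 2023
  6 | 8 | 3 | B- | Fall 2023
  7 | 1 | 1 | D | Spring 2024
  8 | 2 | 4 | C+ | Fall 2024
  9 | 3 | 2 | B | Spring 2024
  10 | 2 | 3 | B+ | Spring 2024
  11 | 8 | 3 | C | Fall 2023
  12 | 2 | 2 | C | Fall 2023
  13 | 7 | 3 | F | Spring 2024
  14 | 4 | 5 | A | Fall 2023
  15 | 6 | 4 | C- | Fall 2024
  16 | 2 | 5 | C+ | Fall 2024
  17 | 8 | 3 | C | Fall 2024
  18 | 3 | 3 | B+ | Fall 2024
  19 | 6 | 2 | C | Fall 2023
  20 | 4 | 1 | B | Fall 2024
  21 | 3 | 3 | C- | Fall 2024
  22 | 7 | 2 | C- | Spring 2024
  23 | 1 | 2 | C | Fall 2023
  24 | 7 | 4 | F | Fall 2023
SELECT c.id, p.name AS course, c.grade FROM enrollments c JOIN courses p ON c.course_id = p.id ORDER BY c.grade DESC

Execution result:
id | course | grade
1 | Statistics 101 | F
13 | Linear Algebra 201 | F
24 | Statistics 101 | F
3 | Algorithms 201 | D
7 | Art 101 | D
2 | Algorithms 201 | C-
15 | Statistics 101 | C-
21 | Linear Algebra 201 | C-
22 | Physics 201 | C-
4 | Physics 201 | C+
8 | Statistics 101 | C+
16 | Algorithms 201 | C+
11 | Linear Algebra 201 | C
12 | Physics 201 | C
17 | Linear Algebra 201 | C
19 | Physics 201 | C
23 | Physics 201 | C
6 | Linear Algebra 201 | B-
10 | Linear Algebra 201 | B+
18 | Linear Algebra 201 | B+
5 | Linear Algebra 201 | B
9 | Physics 201 | B
20 | Art 101 | B
14 | Algorithms 201 | A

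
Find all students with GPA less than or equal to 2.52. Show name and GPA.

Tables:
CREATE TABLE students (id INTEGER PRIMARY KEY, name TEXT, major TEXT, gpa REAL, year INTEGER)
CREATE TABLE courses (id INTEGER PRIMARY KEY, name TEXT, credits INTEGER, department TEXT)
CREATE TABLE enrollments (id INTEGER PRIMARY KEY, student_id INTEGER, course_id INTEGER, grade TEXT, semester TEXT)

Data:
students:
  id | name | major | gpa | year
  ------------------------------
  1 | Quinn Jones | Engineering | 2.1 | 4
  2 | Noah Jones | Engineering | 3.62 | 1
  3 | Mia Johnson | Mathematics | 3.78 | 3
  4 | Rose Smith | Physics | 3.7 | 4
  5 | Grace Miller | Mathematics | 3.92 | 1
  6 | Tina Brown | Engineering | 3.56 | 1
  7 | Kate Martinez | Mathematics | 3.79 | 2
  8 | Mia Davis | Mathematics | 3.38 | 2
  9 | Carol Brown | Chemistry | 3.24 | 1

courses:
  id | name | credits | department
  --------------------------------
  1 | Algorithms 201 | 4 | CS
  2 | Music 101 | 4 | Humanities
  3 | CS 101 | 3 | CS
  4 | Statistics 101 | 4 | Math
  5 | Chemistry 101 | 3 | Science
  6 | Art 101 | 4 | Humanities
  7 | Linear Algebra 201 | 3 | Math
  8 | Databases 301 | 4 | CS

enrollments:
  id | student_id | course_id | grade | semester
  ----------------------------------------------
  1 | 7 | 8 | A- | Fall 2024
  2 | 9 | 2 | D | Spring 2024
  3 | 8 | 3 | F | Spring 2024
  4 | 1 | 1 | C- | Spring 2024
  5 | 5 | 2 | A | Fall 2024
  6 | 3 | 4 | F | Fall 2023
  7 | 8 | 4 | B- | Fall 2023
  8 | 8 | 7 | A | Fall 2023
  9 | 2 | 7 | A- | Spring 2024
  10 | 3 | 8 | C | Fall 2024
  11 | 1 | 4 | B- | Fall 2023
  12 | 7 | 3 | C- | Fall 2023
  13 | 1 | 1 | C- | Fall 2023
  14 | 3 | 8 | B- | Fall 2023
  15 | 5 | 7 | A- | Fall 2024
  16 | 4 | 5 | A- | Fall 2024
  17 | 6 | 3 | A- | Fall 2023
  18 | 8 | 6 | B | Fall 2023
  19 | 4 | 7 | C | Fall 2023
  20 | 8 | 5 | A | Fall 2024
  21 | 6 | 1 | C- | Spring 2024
SELECT name, gpa FROM students WHERE gpa <= 2.52

Execution result:
name | gpa
Quinn Jones | 2.10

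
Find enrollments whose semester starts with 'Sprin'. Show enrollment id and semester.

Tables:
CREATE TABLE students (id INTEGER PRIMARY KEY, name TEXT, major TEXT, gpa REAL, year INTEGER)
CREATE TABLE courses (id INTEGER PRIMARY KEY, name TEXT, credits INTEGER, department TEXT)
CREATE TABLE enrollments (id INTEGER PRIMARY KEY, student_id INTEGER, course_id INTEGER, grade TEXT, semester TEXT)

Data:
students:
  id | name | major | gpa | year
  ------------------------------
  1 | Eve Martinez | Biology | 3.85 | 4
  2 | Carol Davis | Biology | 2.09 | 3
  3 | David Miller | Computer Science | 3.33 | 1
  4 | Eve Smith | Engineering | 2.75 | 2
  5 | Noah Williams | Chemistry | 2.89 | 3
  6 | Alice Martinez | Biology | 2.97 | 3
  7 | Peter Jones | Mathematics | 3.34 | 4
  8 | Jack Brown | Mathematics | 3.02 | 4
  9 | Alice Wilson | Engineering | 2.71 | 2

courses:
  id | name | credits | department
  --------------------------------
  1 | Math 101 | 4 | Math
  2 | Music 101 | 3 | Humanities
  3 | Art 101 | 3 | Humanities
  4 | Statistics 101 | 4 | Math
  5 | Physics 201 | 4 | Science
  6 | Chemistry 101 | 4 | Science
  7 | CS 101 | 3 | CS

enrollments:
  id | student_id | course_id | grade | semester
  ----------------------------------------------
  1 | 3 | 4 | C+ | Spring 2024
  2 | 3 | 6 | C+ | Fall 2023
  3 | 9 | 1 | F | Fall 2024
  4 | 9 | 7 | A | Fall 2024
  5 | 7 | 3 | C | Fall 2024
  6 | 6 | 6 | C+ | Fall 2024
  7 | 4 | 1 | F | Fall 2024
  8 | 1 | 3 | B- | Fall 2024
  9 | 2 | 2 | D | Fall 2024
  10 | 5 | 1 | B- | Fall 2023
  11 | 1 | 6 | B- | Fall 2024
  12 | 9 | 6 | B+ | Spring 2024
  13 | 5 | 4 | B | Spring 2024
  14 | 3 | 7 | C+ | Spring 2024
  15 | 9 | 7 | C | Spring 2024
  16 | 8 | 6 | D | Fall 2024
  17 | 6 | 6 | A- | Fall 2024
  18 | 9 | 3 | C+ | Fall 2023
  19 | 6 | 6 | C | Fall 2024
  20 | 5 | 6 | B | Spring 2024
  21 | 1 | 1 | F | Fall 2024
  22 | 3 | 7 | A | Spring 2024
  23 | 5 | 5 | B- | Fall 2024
SELECT id, semester FROM enrollments WHERE semester LIKE 'Sprin%'

Execution result:
id | semester
1 | Spring 2024
12 | Spring 2024
13 | Spring 2024
14 | Spring 2024
15 | Spring 2024
20 | Spring 2024
22 | Spring 2024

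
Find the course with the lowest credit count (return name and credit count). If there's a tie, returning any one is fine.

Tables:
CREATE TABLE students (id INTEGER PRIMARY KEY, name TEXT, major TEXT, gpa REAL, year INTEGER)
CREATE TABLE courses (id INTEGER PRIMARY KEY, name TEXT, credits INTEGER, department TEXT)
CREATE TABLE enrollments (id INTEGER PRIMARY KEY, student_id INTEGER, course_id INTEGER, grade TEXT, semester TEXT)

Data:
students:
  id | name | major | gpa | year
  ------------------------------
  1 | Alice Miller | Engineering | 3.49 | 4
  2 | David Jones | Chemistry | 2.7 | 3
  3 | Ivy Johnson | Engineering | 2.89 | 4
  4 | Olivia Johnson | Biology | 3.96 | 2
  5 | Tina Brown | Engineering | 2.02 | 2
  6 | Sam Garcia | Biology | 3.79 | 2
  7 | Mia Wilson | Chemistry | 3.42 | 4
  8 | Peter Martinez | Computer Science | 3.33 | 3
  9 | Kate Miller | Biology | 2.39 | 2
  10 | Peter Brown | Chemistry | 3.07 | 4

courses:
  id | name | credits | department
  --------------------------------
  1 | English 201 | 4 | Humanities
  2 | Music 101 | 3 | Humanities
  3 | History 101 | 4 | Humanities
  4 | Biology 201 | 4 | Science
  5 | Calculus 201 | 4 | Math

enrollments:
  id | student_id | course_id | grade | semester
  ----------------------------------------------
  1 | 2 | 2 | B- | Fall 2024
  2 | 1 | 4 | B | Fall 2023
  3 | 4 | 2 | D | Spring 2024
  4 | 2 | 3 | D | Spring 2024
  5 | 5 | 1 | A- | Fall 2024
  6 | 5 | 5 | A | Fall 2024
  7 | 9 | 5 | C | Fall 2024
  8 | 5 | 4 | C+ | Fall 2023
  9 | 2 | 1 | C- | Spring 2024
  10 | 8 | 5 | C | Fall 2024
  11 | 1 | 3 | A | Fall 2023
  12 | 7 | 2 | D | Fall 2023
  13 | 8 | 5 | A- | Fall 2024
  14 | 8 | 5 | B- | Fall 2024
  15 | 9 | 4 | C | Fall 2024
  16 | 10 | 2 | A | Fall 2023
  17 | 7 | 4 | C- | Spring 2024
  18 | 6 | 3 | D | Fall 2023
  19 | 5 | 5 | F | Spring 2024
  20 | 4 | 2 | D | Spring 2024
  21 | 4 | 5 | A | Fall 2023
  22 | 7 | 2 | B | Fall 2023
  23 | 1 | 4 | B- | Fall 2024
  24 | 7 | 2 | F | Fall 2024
SELECT name, credits FROM courses ORDER BY credits ASC LIMIT 1

Execution result:
name | credits
Music 101 | 3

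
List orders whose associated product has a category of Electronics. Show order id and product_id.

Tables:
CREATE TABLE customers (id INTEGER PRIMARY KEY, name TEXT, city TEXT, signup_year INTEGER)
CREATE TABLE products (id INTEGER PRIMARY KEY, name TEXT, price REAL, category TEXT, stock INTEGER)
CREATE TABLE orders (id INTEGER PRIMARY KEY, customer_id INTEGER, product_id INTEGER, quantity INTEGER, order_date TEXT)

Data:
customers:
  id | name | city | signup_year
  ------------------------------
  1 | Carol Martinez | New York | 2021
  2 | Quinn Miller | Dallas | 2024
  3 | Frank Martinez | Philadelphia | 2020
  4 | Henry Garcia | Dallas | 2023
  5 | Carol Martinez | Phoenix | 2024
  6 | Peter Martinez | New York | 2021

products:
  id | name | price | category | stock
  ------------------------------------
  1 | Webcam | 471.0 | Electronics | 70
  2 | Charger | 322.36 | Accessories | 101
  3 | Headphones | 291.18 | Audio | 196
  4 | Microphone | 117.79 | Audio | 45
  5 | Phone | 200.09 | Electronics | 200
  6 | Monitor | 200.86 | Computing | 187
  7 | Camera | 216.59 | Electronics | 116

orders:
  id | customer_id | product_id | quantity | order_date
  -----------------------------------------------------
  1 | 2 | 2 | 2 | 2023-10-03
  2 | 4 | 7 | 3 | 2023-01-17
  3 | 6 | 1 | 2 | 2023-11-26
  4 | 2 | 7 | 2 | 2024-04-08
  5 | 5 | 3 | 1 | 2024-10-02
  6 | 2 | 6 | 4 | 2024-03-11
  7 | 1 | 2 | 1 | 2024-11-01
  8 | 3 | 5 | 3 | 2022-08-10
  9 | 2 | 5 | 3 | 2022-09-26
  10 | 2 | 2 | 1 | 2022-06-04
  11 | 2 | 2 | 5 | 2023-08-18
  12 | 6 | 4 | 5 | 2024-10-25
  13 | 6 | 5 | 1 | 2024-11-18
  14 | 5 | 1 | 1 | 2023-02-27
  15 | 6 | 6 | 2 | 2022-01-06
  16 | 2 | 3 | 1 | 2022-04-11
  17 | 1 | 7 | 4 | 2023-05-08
SELECT id, product_id FROM orders WHERE product_id IN (SELECT id FROM products WHERE category = 'Electronics')

Execution result:
id | product_id
2 | 7
3 | 1
4 | 7
8 | 5
9 | 5
13 | 5
14 | 1
17 | 7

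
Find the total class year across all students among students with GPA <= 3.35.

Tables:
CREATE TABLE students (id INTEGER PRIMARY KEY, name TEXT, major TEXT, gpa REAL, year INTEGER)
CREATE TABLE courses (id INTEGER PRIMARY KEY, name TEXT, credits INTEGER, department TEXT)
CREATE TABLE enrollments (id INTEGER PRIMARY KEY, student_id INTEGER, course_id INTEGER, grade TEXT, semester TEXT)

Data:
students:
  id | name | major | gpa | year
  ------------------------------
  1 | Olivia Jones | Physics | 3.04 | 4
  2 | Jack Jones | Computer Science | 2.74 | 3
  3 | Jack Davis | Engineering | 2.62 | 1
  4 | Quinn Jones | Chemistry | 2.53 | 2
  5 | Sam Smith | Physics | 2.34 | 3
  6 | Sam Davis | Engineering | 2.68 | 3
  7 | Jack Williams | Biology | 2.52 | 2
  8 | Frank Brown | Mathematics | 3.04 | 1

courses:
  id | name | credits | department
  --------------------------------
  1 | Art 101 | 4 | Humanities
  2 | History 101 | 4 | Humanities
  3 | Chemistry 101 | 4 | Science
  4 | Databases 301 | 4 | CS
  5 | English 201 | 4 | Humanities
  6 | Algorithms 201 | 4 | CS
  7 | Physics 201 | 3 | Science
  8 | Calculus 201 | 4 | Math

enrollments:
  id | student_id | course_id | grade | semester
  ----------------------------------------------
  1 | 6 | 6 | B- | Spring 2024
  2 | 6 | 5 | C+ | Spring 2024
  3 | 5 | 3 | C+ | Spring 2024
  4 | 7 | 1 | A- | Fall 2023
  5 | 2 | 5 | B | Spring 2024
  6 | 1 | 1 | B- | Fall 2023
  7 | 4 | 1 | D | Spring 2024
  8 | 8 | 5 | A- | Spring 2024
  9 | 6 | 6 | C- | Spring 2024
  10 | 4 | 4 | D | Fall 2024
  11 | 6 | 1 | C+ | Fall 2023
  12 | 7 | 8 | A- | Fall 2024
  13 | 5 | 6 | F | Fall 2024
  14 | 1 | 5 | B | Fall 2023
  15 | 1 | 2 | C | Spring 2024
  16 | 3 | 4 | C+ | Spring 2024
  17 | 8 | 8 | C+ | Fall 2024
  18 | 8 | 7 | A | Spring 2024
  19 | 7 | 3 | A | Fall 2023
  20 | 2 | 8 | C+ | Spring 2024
SELECT SUM(year) FROM students WHERE gpa <= 3.35

Execution result:
19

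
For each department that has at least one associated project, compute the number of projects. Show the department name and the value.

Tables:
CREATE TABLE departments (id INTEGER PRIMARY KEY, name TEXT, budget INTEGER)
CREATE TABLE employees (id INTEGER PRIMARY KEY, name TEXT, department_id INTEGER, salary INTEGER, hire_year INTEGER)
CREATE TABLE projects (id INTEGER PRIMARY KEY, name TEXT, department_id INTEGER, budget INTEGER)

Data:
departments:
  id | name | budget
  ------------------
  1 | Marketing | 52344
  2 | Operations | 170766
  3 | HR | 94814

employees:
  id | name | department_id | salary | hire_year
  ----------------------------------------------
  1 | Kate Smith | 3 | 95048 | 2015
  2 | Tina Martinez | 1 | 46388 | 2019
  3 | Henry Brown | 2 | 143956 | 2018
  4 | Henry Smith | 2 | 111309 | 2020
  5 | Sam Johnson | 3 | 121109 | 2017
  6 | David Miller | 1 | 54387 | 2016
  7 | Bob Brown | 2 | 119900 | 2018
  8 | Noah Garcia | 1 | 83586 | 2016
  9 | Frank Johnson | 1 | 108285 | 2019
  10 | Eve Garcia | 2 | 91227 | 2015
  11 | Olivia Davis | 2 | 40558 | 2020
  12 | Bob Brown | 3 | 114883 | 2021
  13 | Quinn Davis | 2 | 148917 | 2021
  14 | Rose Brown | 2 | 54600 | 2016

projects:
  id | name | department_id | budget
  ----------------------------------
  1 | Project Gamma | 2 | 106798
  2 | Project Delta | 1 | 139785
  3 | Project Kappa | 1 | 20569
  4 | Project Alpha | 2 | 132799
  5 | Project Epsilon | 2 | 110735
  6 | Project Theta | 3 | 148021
SELECT p.name, COUNT(*) AS n FROM projects c JOIN departments p ON c.department_id = p.id GROUP BY p.id, p.name

Execution result:
name | n
Marketing | 2
Operations | 3
HR | 1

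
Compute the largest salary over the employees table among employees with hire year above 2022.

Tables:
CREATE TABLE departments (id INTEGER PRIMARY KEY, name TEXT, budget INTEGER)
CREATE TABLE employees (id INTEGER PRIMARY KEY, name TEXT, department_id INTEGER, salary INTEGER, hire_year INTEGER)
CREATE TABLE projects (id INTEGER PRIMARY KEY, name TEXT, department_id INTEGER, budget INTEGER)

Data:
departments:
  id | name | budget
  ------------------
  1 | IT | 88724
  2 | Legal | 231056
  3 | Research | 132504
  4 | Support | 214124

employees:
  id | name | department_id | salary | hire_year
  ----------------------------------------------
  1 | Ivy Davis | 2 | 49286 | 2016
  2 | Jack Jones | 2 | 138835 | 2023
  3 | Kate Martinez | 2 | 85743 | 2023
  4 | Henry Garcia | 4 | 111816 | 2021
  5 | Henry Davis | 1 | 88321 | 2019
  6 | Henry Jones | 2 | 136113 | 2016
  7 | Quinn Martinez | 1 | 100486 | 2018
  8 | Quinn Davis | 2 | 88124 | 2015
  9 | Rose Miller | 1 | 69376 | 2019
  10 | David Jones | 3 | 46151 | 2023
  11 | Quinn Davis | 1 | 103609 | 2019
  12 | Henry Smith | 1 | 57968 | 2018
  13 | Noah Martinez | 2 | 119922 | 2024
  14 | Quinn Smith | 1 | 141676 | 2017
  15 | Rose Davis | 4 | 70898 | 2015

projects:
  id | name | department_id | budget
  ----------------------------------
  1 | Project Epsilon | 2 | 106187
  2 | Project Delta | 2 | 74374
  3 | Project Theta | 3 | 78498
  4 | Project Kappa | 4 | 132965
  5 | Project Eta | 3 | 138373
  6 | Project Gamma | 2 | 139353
SELECT MAX(salary) FROM employees WHERE hire_year > 2022

Execution result:
138835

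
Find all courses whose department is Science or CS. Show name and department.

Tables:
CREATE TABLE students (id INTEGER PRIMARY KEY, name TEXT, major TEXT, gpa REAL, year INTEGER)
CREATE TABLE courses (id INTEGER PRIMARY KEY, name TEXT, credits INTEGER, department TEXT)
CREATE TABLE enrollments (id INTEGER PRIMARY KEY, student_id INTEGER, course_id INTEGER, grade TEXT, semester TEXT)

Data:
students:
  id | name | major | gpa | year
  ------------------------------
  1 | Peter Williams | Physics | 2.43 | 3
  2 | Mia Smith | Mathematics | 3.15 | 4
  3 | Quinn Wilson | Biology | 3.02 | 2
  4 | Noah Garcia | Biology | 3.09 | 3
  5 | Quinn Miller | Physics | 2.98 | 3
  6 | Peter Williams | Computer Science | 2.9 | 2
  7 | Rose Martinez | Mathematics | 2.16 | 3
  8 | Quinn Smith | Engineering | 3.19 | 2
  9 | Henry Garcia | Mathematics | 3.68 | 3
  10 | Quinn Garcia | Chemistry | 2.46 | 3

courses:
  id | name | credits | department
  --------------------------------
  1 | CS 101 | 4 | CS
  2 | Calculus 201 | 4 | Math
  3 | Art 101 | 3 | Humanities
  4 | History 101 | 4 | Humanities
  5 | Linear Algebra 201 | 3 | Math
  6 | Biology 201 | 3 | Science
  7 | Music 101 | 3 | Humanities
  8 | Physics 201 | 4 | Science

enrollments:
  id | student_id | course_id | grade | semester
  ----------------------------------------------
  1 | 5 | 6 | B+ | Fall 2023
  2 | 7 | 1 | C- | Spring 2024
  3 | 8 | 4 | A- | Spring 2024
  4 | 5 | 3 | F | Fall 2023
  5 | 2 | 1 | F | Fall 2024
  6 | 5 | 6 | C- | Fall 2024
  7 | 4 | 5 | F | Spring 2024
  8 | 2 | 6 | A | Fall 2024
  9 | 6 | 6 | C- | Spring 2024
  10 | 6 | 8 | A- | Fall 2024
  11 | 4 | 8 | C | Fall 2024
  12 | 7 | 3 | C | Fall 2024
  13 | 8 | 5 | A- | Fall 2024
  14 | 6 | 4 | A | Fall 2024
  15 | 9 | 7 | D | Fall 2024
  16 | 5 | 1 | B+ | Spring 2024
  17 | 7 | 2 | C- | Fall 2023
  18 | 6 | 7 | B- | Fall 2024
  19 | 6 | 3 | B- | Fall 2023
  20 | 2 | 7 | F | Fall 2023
SELECT name, department FROM courses WHERE department IN ('Science', 'CS')

Execution result:
name | department
CS 101 | CS
Biology 201 | Science
Physics 201 | Science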